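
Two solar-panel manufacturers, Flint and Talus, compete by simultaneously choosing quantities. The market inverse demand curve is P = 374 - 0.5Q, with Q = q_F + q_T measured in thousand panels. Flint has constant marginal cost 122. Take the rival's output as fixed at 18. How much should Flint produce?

With the rival's output fixed at 18, Flint's profit is π_F = (374 - (1/2)·18 - (1/2)q_F)q_F - (122q_F) = (365 - (1/2)q_F)q_F - (122q_F).
∂π_F/∂q_F = 243 - q_F = 0, so q_F = 243.

243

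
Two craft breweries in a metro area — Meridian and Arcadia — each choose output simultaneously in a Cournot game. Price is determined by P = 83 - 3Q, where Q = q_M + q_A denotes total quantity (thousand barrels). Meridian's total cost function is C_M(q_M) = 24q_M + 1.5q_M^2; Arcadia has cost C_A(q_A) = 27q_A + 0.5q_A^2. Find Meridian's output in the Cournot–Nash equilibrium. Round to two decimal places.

4.54

Meridian's profit: π_M = (83 - 3Q)q_M - (24q_M + (3/2)q_M²). Setting ∂π_M/∂q_M = 0: 59 - 9q_M - 3(q_A) = 0.
Arcadia's profit: π_A = (83 - 3Q)q_A - (27q_A + (1/2)q_A²). Setting ∂π_A/∂q_A = 0: 56 - 7q_A - 3(q_M) = 0.
Rearranging gives the reaction functions q_M = (59 - 3q_A)/9 and q_A = (56 - 3q_M)/7.
Solving the pair: q_M = 245/54, q_A = 109/18.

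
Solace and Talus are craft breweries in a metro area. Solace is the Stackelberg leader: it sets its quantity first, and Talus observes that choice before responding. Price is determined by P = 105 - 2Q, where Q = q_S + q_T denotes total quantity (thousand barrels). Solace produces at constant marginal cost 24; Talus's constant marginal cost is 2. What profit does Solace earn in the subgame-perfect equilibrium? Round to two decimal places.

The follower Talus best-responds to any q_S: π_T = (105 - 2Q)q_T - 2q_T.
Setting the follower's marginal profit to zero, 103 - 2q_S - 4q_T = 0, i.e. q_T = (103 - 2q_S)/4.
Solace substitutes q_T(q_S) into its own profit: π_S = q_S(105 - 2q_S - (103 - 2q_S)/2) - 24q_S = (107/2 - q_S)q_S - 24q_S.
The leader's first-order condition 59/2 - 2q_S = 0 yields q_S = 59/4.
Then q_T = (103 - 2·(59/4))/4 = 147/8.
Price P = 105 - 2·(265/8) = 155/4.
Solace's profit: (155/4 - 24)·(59/4) = 217.5625.

217.56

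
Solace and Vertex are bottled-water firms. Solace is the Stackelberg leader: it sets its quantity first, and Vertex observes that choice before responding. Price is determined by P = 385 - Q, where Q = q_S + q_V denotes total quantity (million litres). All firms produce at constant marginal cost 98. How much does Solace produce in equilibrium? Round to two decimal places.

143.50

The follower Vertex best-responds to any q_S: π_V = (385 - Q)q_V - 98q_V.
Follower FOC: 287 - q_S - 2q_V = 0, so q_V(q_S) = (287 - q_S)/2.
Solace substitutes q_V(q_S) into its own profit: π_S = q_S(385 - q_S - (287 - q_S)/2) - 98q_S = (483/2 - (1/2)q_S)q_S - 98q_S.
The leader's first-order condition 287/2 - q_S = 0 yields q_S = 287/2.
Then q_V = (287 - 287/2)/2 = 287/4.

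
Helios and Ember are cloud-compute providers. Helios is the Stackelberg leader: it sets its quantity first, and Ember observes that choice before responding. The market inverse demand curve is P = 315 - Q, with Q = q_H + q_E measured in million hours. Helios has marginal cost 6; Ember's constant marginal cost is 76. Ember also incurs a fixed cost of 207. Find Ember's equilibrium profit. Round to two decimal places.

405.56

Solve by backward induction. Given q_H, the follower Ember maximises π_E = (315 - q_H - q_E)q_E - 76q_E.
Follower FOC: 239 - q_H - 2q_E = 0, so q_E(q_H) = (239 - q_H)/2.
Helios substitutes q_E(q_H) into its own profit: π_H = q_H(315 - q_H - (239 - q_H)/2) - 6q_H = (391/2 - (1/2)q_H)q_H - 6q_H.
Maximising: ∂π_H/∂q_H = 379/2 - q_H = 0, giving q_H = 379/2.
Then q_E = (239 - 379/2)/2 = 99/4.
Price P = 315 - 857/4 = 403/4.
Ember's profit: (403/4 - 76)·(99/4) - 207 = 405.5625.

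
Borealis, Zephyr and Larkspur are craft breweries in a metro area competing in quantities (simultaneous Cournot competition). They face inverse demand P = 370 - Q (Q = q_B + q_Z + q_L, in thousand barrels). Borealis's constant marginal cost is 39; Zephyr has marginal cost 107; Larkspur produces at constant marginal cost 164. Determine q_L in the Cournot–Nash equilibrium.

Borealis's profit: π_B = (370 - Q)q_B - (39q_B). Setting ∂π_B/∂q_B = 0: 331 - 2q_B - (q_Z + q_L) = 0.
Zephyr's profit: π_Z = (370 - Q)q_Z - (107q_Z). Setting ∂π_Z/∂q_Z = 0: 263 - 2q_Z - (q_B + q_L) = 0.
Larkspur's profit: π_L = (370 - Q)q_L - (164q_L). Setting ∂π_L/∂q_L = 0: 206 - 2q_L - (q_B + q_Z) = 0.
Adding the 3 conditions: 800 − 2Q − 2Q = 0, i.e. Q = 200.
Back-substituting: q_B = (331 − 200) = 131, q_Z = (263 − 200) = 63, q_L = (206 − 200) = 6.

6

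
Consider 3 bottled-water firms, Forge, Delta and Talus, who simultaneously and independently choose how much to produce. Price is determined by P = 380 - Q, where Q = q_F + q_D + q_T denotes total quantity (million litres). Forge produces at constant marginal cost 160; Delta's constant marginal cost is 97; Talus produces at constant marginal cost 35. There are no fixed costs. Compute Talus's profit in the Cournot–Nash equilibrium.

17689

Forge's profit: π_F = (380 - Q)q_F - (160q_F). Setting ∂π_F/∂q_F = 0: 220 - 2q_F - (q_D + q_T) = 0.
Delta's profit: π_D = (380 - Q)q_D - (97q_D). Setting ∂π_D/∂q_D = 0: 283 - 2q_D - (q_F + q_T) = 0.
Talus's first-order condition: 345 - 2q_T - (q_F + q_D) = 0.
Summing all 3 equations gives 848 − 4Q = 0, hence Q = 212.
Back-substituting: q_F = (220 − 212) = 8, q_D = (283 − 212) = 71, q_T = (345 − 212) = 133.
Price P = 380 - 212 = 168.
Talus's profit: (168 - 35)·133 = 17689.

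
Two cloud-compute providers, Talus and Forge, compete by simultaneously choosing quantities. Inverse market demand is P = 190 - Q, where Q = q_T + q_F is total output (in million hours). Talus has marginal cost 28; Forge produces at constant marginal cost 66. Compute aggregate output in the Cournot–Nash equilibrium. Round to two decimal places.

Talus's profit: π_T = (190 - Q)q_T - (28q_T). Setting ∂π_T/∂q_T = 0: 162 - 2q_T - (q_F) = 0.
Forge's profit: π_F = (190 - Q)q_F - (66q_F). Setting ∂π_F/∂q_F = 0: 124 - 2q_F - (q_T) = 0.
Best responses: q_T = (162 - q_F)/2, q_F = (124 - q_T)/2.
Solving the pair: q_T = 200/3, q_F = 86/3.
Total output Q = 200/3 + 86/3 = 286/3.

95.33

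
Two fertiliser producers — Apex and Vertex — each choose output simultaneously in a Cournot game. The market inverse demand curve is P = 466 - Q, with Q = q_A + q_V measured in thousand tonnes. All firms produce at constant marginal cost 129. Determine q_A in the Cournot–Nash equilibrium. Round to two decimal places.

A representative firm's profit is π_i = q_i(466 - Q) - 129q_i.
Setting ∂π_i/∂q_i = 0 with rivals' quantities fixed: 337 - 2q_i - q_j = 0.
By symmetry each firm produces the same amount; substituting q_j = q_i yields q_i = 337/3.

112.33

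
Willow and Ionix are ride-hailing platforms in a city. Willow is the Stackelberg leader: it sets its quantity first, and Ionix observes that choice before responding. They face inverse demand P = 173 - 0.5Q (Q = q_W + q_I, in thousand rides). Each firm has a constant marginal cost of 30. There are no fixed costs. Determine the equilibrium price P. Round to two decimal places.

65.75

The follower Ionix best-responds to any q_W: π_I = (173 - 0.5Q)q_I - 30q_I.
Setting the follower's marginal profit to zero, 143 - (1/2)q_W - q_I = 0, i.e. q_I = (143 - (1/2)q_W).
Willow substitutes q_I(q_W) into its own profit: π_W = q_W(173 - (1/2)q_W - (143 - (1/2)q_W)/2) - 30q_W = (203/2 - (1/4)q_W)q_W - 30q_W.
The leader's first-order condition 143/2 - (1/2)q_W = 0 yields q_W = 143.
Then q_I = (143 - (1/2)·143) = 143/2.
Total output Q = 429/2, so price P = 173 - (1/2)·(429/2) = 263/4.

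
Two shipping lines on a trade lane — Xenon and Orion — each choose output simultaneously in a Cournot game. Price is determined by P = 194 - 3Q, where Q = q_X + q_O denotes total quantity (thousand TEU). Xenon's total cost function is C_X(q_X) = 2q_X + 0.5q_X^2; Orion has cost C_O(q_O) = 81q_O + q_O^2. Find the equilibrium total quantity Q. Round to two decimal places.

30.04

Xenon's profit: π_X = (194 - 3Q)q_X - (2q_X + (1/2)q_X²). Setting ∂π_X/∂q_X = 0: 192 - 7q_X - 3(q_O) = 0.
Orion's first-order condition: 113 - 8q_O - 3(q_X) = 0.
Best responses: q_X = (192 - 3q_O)/7, q_O = (113 - 3q_X)/8.
Substituting one into the other gives q_X = 1197/47 and q_O = 215/47.
Total output Q = 1197/47 + 215/47 = 1412/47.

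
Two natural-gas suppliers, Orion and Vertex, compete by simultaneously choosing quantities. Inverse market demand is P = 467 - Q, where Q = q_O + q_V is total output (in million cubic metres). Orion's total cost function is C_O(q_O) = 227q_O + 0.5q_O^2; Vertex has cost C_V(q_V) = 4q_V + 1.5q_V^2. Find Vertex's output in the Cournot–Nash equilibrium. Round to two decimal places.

82.07

Orion's profit: π_O = (467 - Q)q_O - (227q_O + (1/2)q_O²). Setting ∂π_O/∂q_O = 0: 240 - 3q_O - (q_V) = 0.
Vertex's profit: π_V = (467 - Q)q_V - (4q_V + (3/2)q_V²). Setting ∂π_V/∂q_V = 0: 463 - 5q_V - (q_O) = 0.
Rearranging gives the reaction functions q_O = (240 - q_V)/3 and q_V = (463 - q_O)/5.
Substituting one into the other gives q_O = 737/14 and q_V = 1149/14.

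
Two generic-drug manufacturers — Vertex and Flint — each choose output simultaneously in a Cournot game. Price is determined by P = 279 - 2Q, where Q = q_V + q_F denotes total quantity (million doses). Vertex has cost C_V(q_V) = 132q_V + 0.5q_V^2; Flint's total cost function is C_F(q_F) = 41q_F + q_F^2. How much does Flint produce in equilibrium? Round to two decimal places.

Vertex's profit: π_V = (279 - 2Q)q_V - (132q_V + (1/2)q_V²). Setting ∂π_V/∂q_V = 0: 147 - 5q_V - 2(q_F) = 0.
Flint's first-order condition: 238 - 6q_F - 2(q_V) = 0.
Best responses: q_V = (147 - 2q_F)/5, q_F = (238 - 2q_V)/6.
Solving the pair: q_V = 203/13, q_F = 448/13.

34.46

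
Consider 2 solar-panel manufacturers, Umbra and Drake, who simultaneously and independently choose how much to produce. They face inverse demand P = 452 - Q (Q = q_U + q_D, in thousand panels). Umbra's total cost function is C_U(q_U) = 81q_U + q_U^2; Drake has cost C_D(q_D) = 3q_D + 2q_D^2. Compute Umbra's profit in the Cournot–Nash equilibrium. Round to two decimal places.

Umbra's profit: π_U = (452 - Q)q_U - (81q_U + q_U²). Setting ∂π_U/∂q_U = 0: 371 - 4q_U - (q_D) = 0.
Drake's profit: π_D = (452 - Q)q_D - (3q_D + 2q_D²). Setting ∂π_D/∂q_D = 0: 449 - 6q_D - (q_U) = 0.
Rearranging gives the reaction functions q_U = (371 - q_D)/4 and q_D = (449 - q_U)/6.
Solving the pair: q_U = 1777/23, q_D = 1425/23.
Price P = 452 - 139.2174 = 312.7826.
Umbra's profit: 312.7826·(1777/23) - 81·(1777/23) - (1777/23)² = 11938.4839.

11938.48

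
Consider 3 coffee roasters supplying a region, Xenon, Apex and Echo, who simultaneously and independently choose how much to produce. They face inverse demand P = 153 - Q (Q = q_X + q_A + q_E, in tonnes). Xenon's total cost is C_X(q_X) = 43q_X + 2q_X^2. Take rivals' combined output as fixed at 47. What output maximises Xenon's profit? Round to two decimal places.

10.50

With rivals' combined output fixed at 47, Xenon's profit is π_X = (153 - 47 - q_X)q_X - (43q_X + 2q_X²) = (106 - q_X)q_X - (43q_X + 2q_X²).
∂π_X/∂q_X = 63 - 6q_X = 0, so q_X = 21/2.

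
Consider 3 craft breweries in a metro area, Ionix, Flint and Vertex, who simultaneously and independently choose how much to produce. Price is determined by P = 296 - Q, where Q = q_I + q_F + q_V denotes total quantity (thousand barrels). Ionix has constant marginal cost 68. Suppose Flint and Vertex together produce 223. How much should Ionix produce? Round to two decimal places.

2.50

With rivals' combined output fixed at 223, Ionix's profit is π_I = (296 - 223 - q_I)q_I - (68q_I) = (73 - q_I)q_I - (68q_I).
∂π_I/∂q_I = 5 - 2q_I = 0, so q_I = 5/2.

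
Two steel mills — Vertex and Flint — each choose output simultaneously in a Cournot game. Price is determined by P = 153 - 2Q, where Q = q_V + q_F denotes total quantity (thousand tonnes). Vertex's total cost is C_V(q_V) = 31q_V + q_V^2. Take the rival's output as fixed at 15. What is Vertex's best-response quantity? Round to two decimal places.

15.33

With the rival's output fixed at 15, Vertex's profit is π_V = (153 - 2·15 - 2q_V)q_V - (31q_V + q_V²) = (123 - 2q_V)q_V - (31q_V + q_V²).
∂π_V/∂q_V = 92 - 6q_V = 0, so q_V = 46/3.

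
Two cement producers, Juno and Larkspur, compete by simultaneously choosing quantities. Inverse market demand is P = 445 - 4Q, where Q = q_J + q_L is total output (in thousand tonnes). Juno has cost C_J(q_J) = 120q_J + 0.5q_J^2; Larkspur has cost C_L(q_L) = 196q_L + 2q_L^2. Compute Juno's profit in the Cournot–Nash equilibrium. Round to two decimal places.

4483.63

Juno's profit: π_J = (445 - 4Q)q_J - (120q_J + (1/2)q_J²). Setting ∂π_J/∂q_J = 0: 325 - 9q_J - 4(q_L) = 0.
Larkspur's first-order condition: 249 - 12q_L - 4(q_J) = 0.
Best responses: q_J = (325 - 4q_L)/9, q_L = (249 - 4q_J)/12.
Solving the pair: q_J = 726/23, q_L = 941/92.
Price P = 445 - 4·41.7935 = 277.8261.
Juno's profit: 277.8261·(726/23) - 120·(726/23) - (1/2)(726/23)² = 4483.6333.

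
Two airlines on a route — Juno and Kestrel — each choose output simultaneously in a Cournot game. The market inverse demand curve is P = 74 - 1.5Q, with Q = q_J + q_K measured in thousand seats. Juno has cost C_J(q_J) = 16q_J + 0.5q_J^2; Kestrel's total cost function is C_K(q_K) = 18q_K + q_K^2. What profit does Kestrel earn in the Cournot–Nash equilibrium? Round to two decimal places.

148.93

Juno's profit: π_J = (74 - 1.5Q)q_J - (16q_J + (1/2)q_J²). Setting ∂π_J/∂q_J = 0: 58 - 4q_J - (3/2)(q_K) = 0.
Kestrel's first-order condition: 56 - 5q_K - (3/2)(q_J) = 0.
Rearranging gives the reaction functions q_J = (58 - (3/2)q_K)/4 and q_K = (56 - (3/2)q_J)/5.
Substituting one into the other gives q_J = 824/71 and q_K = 548/71.
Price P = 74 - (3/2)·(1372/71) = 45.0141.
Kestrel's profit: 45.0141·(548/71) - 18·(548/71) - (548/71)² = 148.9308.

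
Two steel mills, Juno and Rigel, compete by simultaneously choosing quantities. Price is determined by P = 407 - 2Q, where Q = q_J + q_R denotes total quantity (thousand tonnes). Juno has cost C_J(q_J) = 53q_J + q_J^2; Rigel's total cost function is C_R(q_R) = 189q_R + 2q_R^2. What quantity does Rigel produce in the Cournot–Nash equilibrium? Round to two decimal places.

Juno's profit: π_J = (407 - 2Q)q_J - (53q_J + q_J²). Setting ∂π_J/∂q_J = 0: 354 - 6q_J - 2(q_R) = 0.
Rigel's profit: π_R = (407 - 2Q)q_R - (189q_R + 2q_R²). Setting ∂π_R/∂q_R = 0: 218 - 8q_R - 2(q_J) = 0.
Rearranging gives the reaction functions q_J = (354 - 2q_R)/6 and q_R = (218 - 2q_J)/8.
Solving the pair: q_J = 599/11, q_R = 150/11.

13.64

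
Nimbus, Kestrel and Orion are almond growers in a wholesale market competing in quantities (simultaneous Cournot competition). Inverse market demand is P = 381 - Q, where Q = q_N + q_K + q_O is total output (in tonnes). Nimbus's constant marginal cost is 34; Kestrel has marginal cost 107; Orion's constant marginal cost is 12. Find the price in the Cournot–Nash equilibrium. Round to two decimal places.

Nimbus's profit: π_N = (381 - Q)q_N - (34q_N). Setting ∂π_N/∂q_N = 0: 347 - 2q_N - (q_K + q_O) = 0.
Kestrel's profit: π_K = (381 - Q)q_K - (107q_K). Setting ∂π_K/∂q_K = 0: 274 - 2q_K - (q_N + q_O) = 0.
Orion's profit: π_O = (381 - Q)q_O - (12q_O). Setting ∂π_O/∂q_O = 0: 369 - 2q_O - (q_N + q_K) = 0.
Summing all 3 equations gives 990 − 4Q = 0, hence Q = 495/2.
Back-substituting: q_N = (347 − 495/2) = 199/2, q_K = (274 − 495/2) = 53/2, q_O = (369 − 495/2) = 243/2.
Total output Q = 495/2, so price P = 381 - 495/2 = 267/2.

133.50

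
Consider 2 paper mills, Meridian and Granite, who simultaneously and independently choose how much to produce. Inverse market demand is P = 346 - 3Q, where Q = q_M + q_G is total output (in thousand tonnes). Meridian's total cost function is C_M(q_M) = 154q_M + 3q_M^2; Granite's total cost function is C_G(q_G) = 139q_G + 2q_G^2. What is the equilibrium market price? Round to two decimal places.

Meridian's profit: π_M = (346 - 3Q)q_M - (154q_M + 3q_M²). Setting ∂π_M/∂q_M = 0: 192 - 12q_M - 3(q_G) = 0.
Granite's profit: π_G = (346 - 3Q)q_G - (139q_G + 2q_G²). Setting ∂π_G/∂q_G = 0: 207 - 10q_G - 3(q_M) = 0.
Rearranging gives the reaction functions q_M = (192 - 3q_G)/12 and q_G = (207 - 3q_M)/10.
Substituting one into the other gives q_M = 433/37 and q_G = 636/37.
Total output Q = 1069/37, so price P = 346 - 3·(1069/37) = 259.3243.

259.32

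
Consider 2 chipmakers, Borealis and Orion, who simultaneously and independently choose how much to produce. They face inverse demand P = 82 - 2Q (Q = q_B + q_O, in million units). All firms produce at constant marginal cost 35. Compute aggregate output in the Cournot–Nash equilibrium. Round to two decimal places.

A representative firm's profit is π_i = q_i(82 - 2Q) - 35q_i.
Setting ∂π_i/∂q_i = 0 with rivals' quantities fixed: 47 - 4q_i - 2q_j = 0.
With identical firms every q_j equals q_i, so q_j = q_i and 47 = 6q_i, giving q_i = 47/6.
Total output Q = 47/6 + 47/6 = 47/3.

15.67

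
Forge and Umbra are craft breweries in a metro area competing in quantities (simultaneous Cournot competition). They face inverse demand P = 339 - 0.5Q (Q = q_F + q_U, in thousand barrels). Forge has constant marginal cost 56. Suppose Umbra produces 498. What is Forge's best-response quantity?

34

With the rival's output fixed at 498, Forge's profit is π_F = (339 - (1/2)·498 - (1/2)q_F)q_F - (56q_F) = (90 - (1/2)q_F)q_F - (56q_F).
∂π_F/∂q_F = 34 - q_F = 0, so q_F = 34.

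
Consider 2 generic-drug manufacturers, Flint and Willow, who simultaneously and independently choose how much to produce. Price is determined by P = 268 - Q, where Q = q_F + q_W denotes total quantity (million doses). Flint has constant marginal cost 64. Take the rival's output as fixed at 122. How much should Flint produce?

With the rival's output fixed at 122, Flint's profit is π_F = (268 - 122 - q_F)q_F - (64q_F) = (146 - q_F)q_F - (64q_F).
∂π_F/∂q_F = 82 - 2q_F = 0, so q_F = 41.

41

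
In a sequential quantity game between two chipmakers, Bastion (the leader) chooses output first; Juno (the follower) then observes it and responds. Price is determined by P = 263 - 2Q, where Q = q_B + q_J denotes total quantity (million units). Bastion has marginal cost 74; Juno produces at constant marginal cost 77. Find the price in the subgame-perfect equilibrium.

Solve by backward induction. Given q_B, the follower Juno maximises π_J = (263 - 2q_B - 2q_J)q_J - 77q_J.
∂π_J/∂q_J = 186 - 2q_B - 4q_J = 0 gives the reaction function q_J = (186 - 2q_B)/4.
Bastion substitutes q_J(q_B) into its own profit: π_B = q_B(263 - 2q_B - (186 - 2q_B)/2) - 74q_B = (170 - q_B)q_B - 74q_B.
The leader's first-order condition 96 - 2q_B = 0 yields q_B = 48.
Then q_J = (186 - 2·48)/4 = 45/2.
Total output Q = 141/2, so price P = 263 - 2·(141/2) = 122.

122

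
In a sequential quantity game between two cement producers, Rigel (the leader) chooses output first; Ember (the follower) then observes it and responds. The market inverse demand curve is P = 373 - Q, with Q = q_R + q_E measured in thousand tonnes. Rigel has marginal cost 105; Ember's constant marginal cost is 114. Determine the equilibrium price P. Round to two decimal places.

Solve by backward induction. Given q_R, the follower Ember maximises π_E = (373 - q_R - q_E)q_E - 114q_E.
Setting the follower's marginal profit to zero, 259 - q_R - 2q_E = 0, i.e. q_E = (259 - q_R)/2.
The leader anticipates this reaction. Substituting into P = 373 - Q gives P = 487/2 - (1/2)q_R, so π_R = (487/2 - (1/2)q_R)q_R - 105q_R.
Leader FOC: 277/2 - q_R = 0, so q_R = 277/2.
Then q_E = (259 - 277/2)/2 = 241/4.
Total output Q = 795/4, so price P = 373 - 795/4 = 697/4.

174.25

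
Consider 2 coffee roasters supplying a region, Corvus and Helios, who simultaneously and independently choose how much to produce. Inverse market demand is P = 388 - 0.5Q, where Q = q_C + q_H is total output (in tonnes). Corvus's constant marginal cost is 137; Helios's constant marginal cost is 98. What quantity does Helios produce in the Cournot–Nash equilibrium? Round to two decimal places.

Corvus's profit: π_C = (388 - 0.5Q)q_C - (137q_C). Setting ∂π_C/∂q_C = 0: 251 - q_C - (1/2)(q_H) = 0.
Helios's first-order condition: 290 - q_H - (1/2)(q_C) = 0.
Best responses: q_C = (251 - (1/2)q_H), q_H = (290 - (1/2)q_C).
Solving the pair: q_C = 424/3, q_H = 658/3.

219.33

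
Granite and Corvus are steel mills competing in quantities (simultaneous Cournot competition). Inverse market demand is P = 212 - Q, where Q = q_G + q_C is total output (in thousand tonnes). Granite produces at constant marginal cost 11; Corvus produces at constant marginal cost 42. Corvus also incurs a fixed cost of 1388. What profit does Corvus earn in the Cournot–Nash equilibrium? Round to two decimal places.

Granite's profit: π_G = (212 - Q)q_G - (11q_G). Setting ∂π_G/∂q_G = 0: 201 - 2q_G - (q_C) = 0.
Corvus's first-order condition: 170 - 2q_C - (q_G) = 0.
Best responses: q_G = (201 - q_C)/2, q_C = (170 - q_G)/2.
Substituting one into the other gives q_G = 232/3 and q_C = 139/3.
Price P = 212 - 371/3 = 265/3.
Corvus's profit: (265/3 - 42)·(139/3) - 1388 = 758.7778.

758.78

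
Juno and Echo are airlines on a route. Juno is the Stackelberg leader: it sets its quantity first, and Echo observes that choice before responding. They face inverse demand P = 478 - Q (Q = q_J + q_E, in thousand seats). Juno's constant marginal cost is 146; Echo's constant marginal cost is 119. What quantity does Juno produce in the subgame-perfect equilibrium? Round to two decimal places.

152.50

Solve by backward induction. Given q_J, the follower Echo maximises π_E = (478 - q_J - q_E)q_E - 119q_E.
Follower FOC: 359 - q_J - 2q_E = 0, so q_E(q_J) = (359 - q_J)/2.
The leader anticipates this reaction. Substituting into P = 478 - Q gives P = 597/2 - (1/2)q_J, so π_J = (597/2 - (1/2)q_J)q_J - 146q_J.
Leader FOC: 305/2 - q_J = 0, so q_J = 305/2.
Then q_E = (359 - 305/2)/2 = 413/4.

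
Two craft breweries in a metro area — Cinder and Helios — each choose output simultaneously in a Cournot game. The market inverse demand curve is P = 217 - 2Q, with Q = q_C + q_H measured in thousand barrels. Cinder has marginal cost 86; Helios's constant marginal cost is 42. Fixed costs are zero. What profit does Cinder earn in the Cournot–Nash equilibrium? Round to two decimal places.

420.50

Cinder's profit: π_C = (217 - 2Q)q_C - (86q_C). Setting ∂π_C/∂q_C = 0: 131 - 4q_C - 2(q_H) = 0.
Helios's profit: π_H = (217 - 2Q)q_H - (42q_H). Setting ∂π_H/∂q_H = 0: 175 - 4q_H - 2(q_C) = 0.
Rearranging gives the reaction functions q_C = (131 - 2q_H)/4 and q_H = (175 - 2q_C)/4.
Substituting one into the other gives q_C = 29/2 and q_H = 73/2.
Price P = 217 - 2·51 = 115.
Cinder's profit: (115 - 86)·(29/2) = 841/2.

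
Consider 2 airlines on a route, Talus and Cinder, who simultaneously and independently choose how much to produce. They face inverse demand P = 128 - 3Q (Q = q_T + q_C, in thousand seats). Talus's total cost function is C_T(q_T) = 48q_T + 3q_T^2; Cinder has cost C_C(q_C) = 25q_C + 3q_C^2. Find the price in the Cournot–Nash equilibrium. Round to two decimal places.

Talus's profit: π_T = (128 - 3Q)q_T - (48q_T + 3q_T²). Setting ∂π_T/∂q_T = 0: 80 - 12q_T - 3(q_C) = 0.
Cinder's profit: π_C = (128 - 3Q)q_C - (25q_C + 3q_C²). Setting ∂π_C/∂q_C = 0: 103 - 12q_C - 3(q_T) = 0.
So q_T = (80 - 3q_C)/12 and q_C = (103 - 3q_T)/12.
Substituting one into the other gives q_T = 217/45 and q_C = 332/45.
Total output Q = 61/5, so price P = 128 - 3·(61/5) = 457/5.

91.40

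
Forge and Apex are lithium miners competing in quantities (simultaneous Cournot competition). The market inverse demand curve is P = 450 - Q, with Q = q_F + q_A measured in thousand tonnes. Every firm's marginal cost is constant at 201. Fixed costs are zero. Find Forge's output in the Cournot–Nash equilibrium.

83

Each firm earns π_i = (450 - Q)q_i - 201q_i.
First-order condition (treating rivals' output as given): 249 - 2q_i - q_j = 0.
With identical firms every q_j equals q_i, so q_j = q_i and 249 = 3q_i, giving q_i = 83.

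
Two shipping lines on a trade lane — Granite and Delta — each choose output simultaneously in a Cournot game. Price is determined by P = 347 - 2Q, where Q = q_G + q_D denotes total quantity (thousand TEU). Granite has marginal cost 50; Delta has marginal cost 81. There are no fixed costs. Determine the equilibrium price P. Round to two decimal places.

Granite's profit: π_G = (347 - 2Q)q_G - (50q_G). Setting ∂π_G/∂q_G = 0: 297 - 4q_G - 2(q_D) = 0.
Delta's first-order condition: 266 - 4q_D - 2(q_G) = 0.
Rearranging gives the reaction functions q_G = (297 - 2q_D)/4 and q_D = (266 - 2q_G)/4.
Substituting one into the other gives q_G = 164/3 and q_D = 235/6.
Total output Q = 563/6, so price P = 347 - 2·(563/6) = 478/3.

159.33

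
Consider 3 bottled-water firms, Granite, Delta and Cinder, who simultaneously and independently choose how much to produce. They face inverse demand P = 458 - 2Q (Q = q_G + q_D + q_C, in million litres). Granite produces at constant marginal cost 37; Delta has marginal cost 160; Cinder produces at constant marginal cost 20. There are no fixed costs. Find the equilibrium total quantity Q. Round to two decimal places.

Granite's profit: π_G = (458 - 2Q)q_G - (37q_G). Setting ∂π_G/∂q_G = 0: 421 - 4q_G - 2(q_D + q_C) = 0.
Delta's first-order condition: 298 - 4q_D - 2(q_G + q_C) = 0.
Cinder's profit: π_C = (458 - 2Q)q_C - (20q_C). Setting ∂π_C/∂q_C = 0: 438 - 4q_C - 2(q_G + q_D) = 0.
Summing all 3 equations gives 1157 − 8Q = 0, hence Q = 1157/8.
Back-substituting: q_G = (421 − 1157/4)/2 = 527/8, q_D = (298 − 1157/4)/2 = 35/8, q_C = (438 − 1157/4)/2 = 595/8.
Total output Q = 527/8 + 35/8 + 595/8 = 1157/8.

144.63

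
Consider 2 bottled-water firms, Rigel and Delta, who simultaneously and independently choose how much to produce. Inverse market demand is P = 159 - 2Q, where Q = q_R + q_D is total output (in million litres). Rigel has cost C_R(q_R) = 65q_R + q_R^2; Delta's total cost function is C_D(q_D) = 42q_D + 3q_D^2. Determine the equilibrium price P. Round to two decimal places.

Rigel's profit: π_R = (159 - 2Q)q_R - (65q_R + q_R²). Setting ∂π_R/∂q_R = 0: 94 - 6q_R - 2(q_D) = 0.
Delta's first-order condition: 117 - 10q_D - 2(q_R) = 0.
Rearranging gives the reaction functions q_R = (94 - 2q_D)/6 and q_D = (117 - 2q_R)/10.
Substituting one into the other gives q_R = 353/28 and q_D = 257/28.
Total output Q = 305/14, so price P = 159 - 2·(305/14) = 808/7.

115.43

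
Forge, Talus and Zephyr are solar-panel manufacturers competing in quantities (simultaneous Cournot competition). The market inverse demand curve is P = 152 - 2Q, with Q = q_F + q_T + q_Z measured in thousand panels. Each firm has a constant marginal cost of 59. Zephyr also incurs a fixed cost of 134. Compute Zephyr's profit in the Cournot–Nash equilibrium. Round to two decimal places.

A representative firm's profit is π_i = q_i(152 - 2Q) - 59q_i.
First-order condition (treating rivals' output as given): 93 - 4q_i - 2·Σ_{j≠i} q_j = 0.
With identical firms every q_j equals q_i, so Σ_{j≠i} q_j = 2q_i and 93 = 8q_i, giving q_i = 93/8.
Price P = 152 - 2·(279/8) = 329/4.
Zephyr's profit: (329/4 - 59)·(93/8) - 134 = 136.2813.

136.28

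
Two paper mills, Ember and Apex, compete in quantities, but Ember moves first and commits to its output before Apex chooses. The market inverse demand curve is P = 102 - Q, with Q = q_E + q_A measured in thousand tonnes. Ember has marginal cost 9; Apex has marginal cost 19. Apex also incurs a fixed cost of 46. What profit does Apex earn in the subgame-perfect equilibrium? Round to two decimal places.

Solve by backward induction. Given q_E, the follower Apex maximises π_A = (102 - q_E - q_A)q_A - 19q_A.
∂π_A/∂q_A = 83 - q_E - 2q_A = 0 gives the reaction function q_A = (83 - q_E)/2.
The leader anticipates this reaction. Substituting into P = 102 - Q gives P = 121/2 - (1/2)q_E, so π_E = (121/2 - (1/2)q_E)q_E - 9q_E.
Leader FOC: 103/2 - q_E = 0, so q_E = 103/2.
Then q_A = (83 - 103/2)/2 = 63/4.
Price P = 102 - 269/4 = 139/4.
Apex's profit: (139/4 - 19)·(63/4) - 46 = 202.0625.

202.06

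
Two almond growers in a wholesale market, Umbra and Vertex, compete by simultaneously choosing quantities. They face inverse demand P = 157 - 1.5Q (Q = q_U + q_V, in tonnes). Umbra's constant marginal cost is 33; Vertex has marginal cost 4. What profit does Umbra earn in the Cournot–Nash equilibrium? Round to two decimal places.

Umbra's profit: π_U = (157 - 1.5Q)q_U - (33q_U). Setting ∂π_U/∂q_U = 0: 124 - 3q_U - (3/2)(q_V) = 0.
Vertex's first-order condition: 153 - 3q_V - (3/2)(q_U) = 0.
So q_U = (124 - (3/2)q_V)/3 and q_V = (153 - (3/2)q_U)/3.
Solving the pair: q_U = 190/9, q_V = 364/9.
Price P = 157 - (3/2)·(554/9) = 194/3.
Umbra's profit: (194/3 - 33)·(190/9) = 668.5185.

668.52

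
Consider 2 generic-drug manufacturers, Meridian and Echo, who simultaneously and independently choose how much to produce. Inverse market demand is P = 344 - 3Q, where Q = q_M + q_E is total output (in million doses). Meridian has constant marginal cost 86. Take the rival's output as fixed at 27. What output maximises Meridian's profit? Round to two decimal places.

With the rival's output fixed at 27, Meridian's profit is π_M = (344 - 3·27 - 3q_M)q_M - (86q_M) = (263 - 3q_M)q_M - (86q_M).
∂π_M/∂q_M = 177 - 6q_M = 0, so q_M = 59/2.

29.50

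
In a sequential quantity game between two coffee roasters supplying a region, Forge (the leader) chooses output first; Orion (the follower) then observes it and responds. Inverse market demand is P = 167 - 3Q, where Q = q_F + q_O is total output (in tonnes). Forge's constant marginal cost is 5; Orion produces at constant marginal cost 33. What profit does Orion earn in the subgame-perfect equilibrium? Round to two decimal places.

126.75

The follower Orion best-responds to any q_F: π_O = (167 - 3Q)q_O - 33q_O.
∂π_O/∂q_O = 134 - 3q_F - 6q_O = 0 gives the reaction function q_O = (134 - 3q_F)/6.
Forge substitutes q_O(q_F) into its own profit: π_F = q_F(167 - 3q_F - (134 - 3q_F)/2) - 5q_F = (100 - (3/2)q_F)q_F - 5q_F.
Leader FOC: 95 - 3q_F = 0, so q_F = 95/3.
Then q_O = (134 - 3·(95/3))/6 = 13/2.
Price P = 167 - 3·(229/6) = 105/2.
Orion's profit: (105/2 - 33)·(13/2) = 507/4.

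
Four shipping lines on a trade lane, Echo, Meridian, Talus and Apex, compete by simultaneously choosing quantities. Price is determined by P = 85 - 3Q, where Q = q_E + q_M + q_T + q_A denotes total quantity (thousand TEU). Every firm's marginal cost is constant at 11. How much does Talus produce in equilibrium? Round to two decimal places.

4.93

Each firm earns π_i = (85 - 3Q)q_i - 11q_i.
Setting ∂π_i/∂q_i = 0 with rivals' quantities fixed: 74 - 6q_i - 3·Σ_{j≠i} q_j = 0.
With identical firms every q_j equals q_i, so Σ_{j≠i} q_j = 3q_i and 74 = 15q_i, giving q_i = 74/15.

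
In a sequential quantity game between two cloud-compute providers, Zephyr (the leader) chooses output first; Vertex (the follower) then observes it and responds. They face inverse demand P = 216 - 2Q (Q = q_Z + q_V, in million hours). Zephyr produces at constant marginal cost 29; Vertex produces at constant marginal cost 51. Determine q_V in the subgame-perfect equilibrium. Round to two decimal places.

15.13

The follower Vertex best-responds to any q_Z: π_V = (216 - 2Q)q_V - 51q_V.
Follower FOC: 165 - 2q_Z - 4q_V = 0, so q_V(q_Z) = (165 - 2q_Z)/4.
The leader anticipates this reaction. Substituting into P = 216 - 2Q gives P = 267/2 - q_Z, so π_Z = (267/2 - q_Z)q_Z - 29q_Z.
Maximising: ∂π_Z/∂q_Z = 209/2 - 2q_Z = 0, giving q_Z = 209/4.
Then q_V = (165 - 2·(209/4))/4 = 121/8.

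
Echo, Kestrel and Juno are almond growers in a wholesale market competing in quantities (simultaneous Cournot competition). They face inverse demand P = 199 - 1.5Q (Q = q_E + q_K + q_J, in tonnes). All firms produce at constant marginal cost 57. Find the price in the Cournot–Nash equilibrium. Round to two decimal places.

92.50

Each firm earns π_i = (199 - 1.5Q)q_i - 57q_i.
Setting ∂π_i/∂q_i = 0 with rivals' quantities fixed: 142 - 3q_i - (3/2)·Σ_{j≠i} q_j = 0.
By symmetry each firm produces the same amount; substituting Σ_{j≠i} q_j = 2q_i yields q_i = 142/6 = 71/3.
Total output Q = 71, so price P = 199 - (3/2)·71 = 185/2.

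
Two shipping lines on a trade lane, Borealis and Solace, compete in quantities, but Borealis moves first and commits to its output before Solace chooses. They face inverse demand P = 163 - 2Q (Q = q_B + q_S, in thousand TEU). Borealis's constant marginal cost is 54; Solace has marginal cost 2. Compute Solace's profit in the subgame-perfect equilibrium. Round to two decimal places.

2194.53

Solve by backward induction. Given q_B, the follower Solace maximises π_S = (163 - 2q_B - 2q_S)q_S - 2q_S.
Follower FOC: 161 - 2q_B - 4q_S = 0, so q_S(q_B) = (161 - 2q_B)/4.
The leader anticipates this reaction. Substituting into P = 163 - 2Q gives P = 165/2 - q_B, so π_B = (165/2 - q_B)q_B - 54q_B.
The leader's first-order condition 57/2 - 2q_B = 0 yields q_B = 57/4.
Then q_S = (161 - 2·(57/4))/4 = 265/8.
Price P = 163 - 2·(379/8) = 273/4.
Solace's profit: (273/4 - 2)·(265/8) = 2194.5313.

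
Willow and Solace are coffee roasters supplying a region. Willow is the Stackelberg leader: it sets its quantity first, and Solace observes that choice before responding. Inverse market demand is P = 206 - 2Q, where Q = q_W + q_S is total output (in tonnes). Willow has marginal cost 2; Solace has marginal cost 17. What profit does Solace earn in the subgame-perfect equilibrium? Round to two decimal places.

Solve by backward induction. Given q_W, the follower Solace maximises π_S = (206 - 2q_W - 2q_S)q_S - 17q_S.
Setting the follower's marginal profit to zero, 189 - 2q_W - 4q_S = 0, i.e. q_S = (189 - 2q_W)/4.
Willow substitutes q_S(q_W) into its own profit: π_W = q_W(206 - 2q_W - (189 - 2q_W)/2) - 2q_W = (223/2 - q_W)q_W - 2q_W.
Maximising: ∂π_W/∂q_W = 219/2 - 2q_W = 0, giving q_W = 219/4.
Then q_S = (189 - 2·(219/4))/4 = 159/8.
Price P = 206 - 2·(597/8) = 227/4.
Solace's profit: (227/4 - 17)·(159/8) = 790.0313.

790.03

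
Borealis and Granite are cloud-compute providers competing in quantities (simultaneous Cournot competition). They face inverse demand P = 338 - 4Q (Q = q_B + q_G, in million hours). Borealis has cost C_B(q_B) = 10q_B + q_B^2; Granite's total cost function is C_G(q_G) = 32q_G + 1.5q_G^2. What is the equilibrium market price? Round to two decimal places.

162.17

Borealis's profit: π_B = (338 - 4Q)q_B - (10q_B + q_B²). Setting ∂π_B/∂q_B = 0: 328 - 10q_B - 4(q_G) = 0.
Granite's profit: π_G = (338 - 4Q)q_G - (32q_G + (3/2)q_G²). Setting ∂π_G/∂q_G = 0: 306 - 11q_G - 4(q_B) = 0.
So q_B = (328 - 4q_G)/10 and q_G = (306 - 4q_B)/11.
Substituting one into the other gives q_B = 1192/47 and q_G = 874/47.
Total output Q = 43.9574, so price P = 338 - 4·43.9574 = 162.1702.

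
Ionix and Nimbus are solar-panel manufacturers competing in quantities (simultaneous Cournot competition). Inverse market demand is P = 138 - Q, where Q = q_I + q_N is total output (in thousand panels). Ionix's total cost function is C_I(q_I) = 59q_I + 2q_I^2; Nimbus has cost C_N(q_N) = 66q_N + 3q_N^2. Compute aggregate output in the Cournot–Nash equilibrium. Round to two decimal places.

19.43

Ionix's profit: π_I = (138 - Q)q_I - (59q_I + 2q_I²). Setting ∂π_I/∂q_I = 0: 79 - 6q_I - (q_N) = 0.
Nimbus's profit: π_N = (138 - Q)q_N - (66q_N + 3q_N²). Setting ∂π_N/∂q_N = 0: 72 - 8q_N - (q_I) = 0.
Rearranging gives the reaction functions q_I = (79 - q_N)/6 and q_N = (72 - q_I)/8.
Substituting one into the other gives q_I = 560/47 and q_N = 353/47.
Total output Q = 560/47 + 353/47 = 913/47.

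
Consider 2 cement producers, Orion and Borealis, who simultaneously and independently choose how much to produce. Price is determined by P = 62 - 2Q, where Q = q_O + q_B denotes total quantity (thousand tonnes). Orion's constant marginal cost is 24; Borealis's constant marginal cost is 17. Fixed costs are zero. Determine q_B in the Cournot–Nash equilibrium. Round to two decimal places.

Orion's profit: π_O = (62 - 2Q)q_O - (24q_O). Setting ∂π_O/∂q_O = 0: 38 - 4q_O - 2(q_B) = 0.
Borealis's first-order condition: 45 - 4q_B - 2(q_O) = 0.
Best responses: q_O = (38 - 2q_B)/4, q_B = (45 - 2q_O)/4.
Solving the pair: q_O = 31/6, q_B = 26/3.

8.67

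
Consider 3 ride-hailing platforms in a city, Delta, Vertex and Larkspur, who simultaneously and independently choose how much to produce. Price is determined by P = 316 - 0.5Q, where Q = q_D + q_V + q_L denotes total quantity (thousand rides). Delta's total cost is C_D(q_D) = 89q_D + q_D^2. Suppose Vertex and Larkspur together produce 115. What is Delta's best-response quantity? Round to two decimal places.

With rivals' combined output fixed at 115, Delta's profit is π_D = (316 - (1/2)·115 - (1/2)q_D)q_D - (89q_D + q_D²) = (517/2 - (1/2)q_D)q_D - (89q_D + q_D²).
∂π_D/∂q_D = 339/2 - 3q_D = 0, so q_D = 113/2.

56.50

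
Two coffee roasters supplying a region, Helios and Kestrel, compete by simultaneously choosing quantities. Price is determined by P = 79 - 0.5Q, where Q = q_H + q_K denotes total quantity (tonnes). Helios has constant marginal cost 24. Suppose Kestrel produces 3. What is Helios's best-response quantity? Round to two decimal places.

53.50

With the rival's output fixed at 3, Helios's profit is π_H = (79 - (1/2)·3 - (1/2)q_H)q_H - (24q_H) = (155/2 - (1/2)q_H)q_H - (24q_H).
∂π_H/∂q_H = 107/2 - q_H = 0, so q_H = 107/2.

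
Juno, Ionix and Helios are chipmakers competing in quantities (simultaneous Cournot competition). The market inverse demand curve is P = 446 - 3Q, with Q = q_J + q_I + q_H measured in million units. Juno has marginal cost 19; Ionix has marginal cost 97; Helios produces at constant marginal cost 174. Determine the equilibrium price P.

Juno's profit: π_J = (446 - 3Q)q_J - (19q_J). Setting ∂π_J/∂q_J = 0: 427 - 6q_J - 3(q_I + q_H) = 0.
Ionix's first-order condition: 349 - 6q_I - 3(q_J + q_H) = 0.
Helios's profit: π_H = (446 - 3Q)q_H - (174q_H). Setting ∂π_H/∂q_H = 0: 272 - 6q_H - 3(q_J + q_I) = 0.
Summing all 3 equations gives 1048 − 12Q = 0, hence Q = 262/3.
Back-substituting: q_J = (427 − 262)/3 = 55, q_I = (349 − 262)/3 = 29, q_H = (272 − 262)/3 = 10/3.
Total output Q = 262/3, so price P = 446 - 3·(262/3) = 184.

184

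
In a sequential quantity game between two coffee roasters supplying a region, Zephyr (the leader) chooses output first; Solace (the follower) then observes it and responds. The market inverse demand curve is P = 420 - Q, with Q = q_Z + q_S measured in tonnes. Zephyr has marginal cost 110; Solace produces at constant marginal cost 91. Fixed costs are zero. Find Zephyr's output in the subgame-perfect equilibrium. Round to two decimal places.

The follower Solace best-responds to any q_Z: π_S = (420 - Q)q_S - 91q_S.
Follower FOC: 329 - q_Z - 2q_S = 0, so q_S(q_Z) = (329 - q_Z)/2.
Zephyr substitutes q_S(q_Z) into its own profit: π_Z = q_Z(420 - q_Z - (329 - q_Z)/2) - 110q_Z = (511/2 - (1/2)q_Z)q_Z - 110q_Z.
The leader's first-order condition 291/2 - q_Z = 0 yields q_Z = 291/2.
Then q_S = (329 - 291/2)/2 = 367/4.

145.50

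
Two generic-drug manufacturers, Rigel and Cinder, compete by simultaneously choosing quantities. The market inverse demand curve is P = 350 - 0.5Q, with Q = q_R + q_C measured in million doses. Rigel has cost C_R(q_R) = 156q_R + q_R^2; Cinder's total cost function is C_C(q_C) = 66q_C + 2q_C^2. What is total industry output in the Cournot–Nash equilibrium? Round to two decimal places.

Rigel's profit: π_R = (350 - 0.5Q)q_R - (156q_R + q_R²). Setting ∂π_R/∂q_R = 0: 194 - 3q_R - (1/2)(q_C) = 0.
Cinder's first-order condition: 284 - 5q_C - (1/2)(q_R) = 0.
Best responses: q_R = (194 - (1/2)q_C)/3, q_C = (284 - (1/2)q_R)/5.
Solving the pair: q_R = 56.1356, q_C = 51.1864.
Total output Q = 56.1356 + 51.1864 = 107.3220.

107.32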